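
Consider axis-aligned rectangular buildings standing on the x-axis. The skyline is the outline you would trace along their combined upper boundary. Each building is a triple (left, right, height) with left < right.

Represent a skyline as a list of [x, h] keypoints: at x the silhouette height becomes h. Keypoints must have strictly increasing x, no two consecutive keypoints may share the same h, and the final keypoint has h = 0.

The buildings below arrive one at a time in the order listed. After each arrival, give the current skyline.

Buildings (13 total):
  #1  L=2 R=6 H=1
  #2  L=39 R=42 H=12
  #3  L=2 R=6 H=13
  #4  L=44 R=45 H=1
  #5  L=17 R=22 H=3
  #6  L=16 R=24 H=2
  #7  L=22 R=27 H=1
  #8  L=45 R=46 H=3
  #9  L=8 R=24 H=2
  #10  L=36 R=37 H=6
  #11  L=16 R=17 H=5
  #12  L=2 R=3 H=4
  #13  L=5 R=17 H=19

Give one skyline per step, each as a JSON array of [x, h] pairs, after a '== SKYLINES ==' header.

== SKYLINES ==
[[2,1],[6,0]]
[[2,1],[6,0],[39,12],[42,0]]
[[2,13],[6,0],[39,12],[42,0]]
[[2,13],[6,0],[39,12],[42,0],[44,1],[45,0]]
[[2,13],[6,0],[17,3],[22,0],[39,12],[42,0],[44,1],[45,0]]
[[2,13],[6,0],[16,2],[17,3],[22,2],[24,0],[39,12],[42,0],[44,1],[45,0]]
[[2,13],[6,0],[16,2],[17,3],[22,2],[24,1],[27,0],[39,12],[42,0],[44,1],[45,0]]
[[2,13],[6,0],[16,2],[17,3],[22,2],[24,1],[27,0],[39,12],[42,0],[44,1],[45,3],[46,0]]
[[2,13],[6,0],[8,2],[17,3],[22,2],[24,1],[27,0],[39,12],[42,0],[44,1],[45,3],[46,0]]
[[2,13],[6,0],[8,2],[17,3],[22,2],[24,1],[27,0],[36,6],[37,0],[39,12],[42,0],[44,1],[45,3],[46,0]]
[[2,13],[6,0],[8,2],[16,5],[17,3],[22,2],[24,1],[27,0],[36,6],[37,0],[39,12],[42,0],[44,1],[45,3],[46,0]]
[[2,13],[6,0],[8,2],[16,5],[17,3],[22,2],[24,1],[27,0],[36,6],[37,0],[39,12],[42,0],[44,1],[45,3],[46,0]]
[[2,13],[5,19],[17,3],[22,2],[24,1],[27,0],[36,6],[37,0],[39,12],[42,0],[44,1],[45,3],[46,0]]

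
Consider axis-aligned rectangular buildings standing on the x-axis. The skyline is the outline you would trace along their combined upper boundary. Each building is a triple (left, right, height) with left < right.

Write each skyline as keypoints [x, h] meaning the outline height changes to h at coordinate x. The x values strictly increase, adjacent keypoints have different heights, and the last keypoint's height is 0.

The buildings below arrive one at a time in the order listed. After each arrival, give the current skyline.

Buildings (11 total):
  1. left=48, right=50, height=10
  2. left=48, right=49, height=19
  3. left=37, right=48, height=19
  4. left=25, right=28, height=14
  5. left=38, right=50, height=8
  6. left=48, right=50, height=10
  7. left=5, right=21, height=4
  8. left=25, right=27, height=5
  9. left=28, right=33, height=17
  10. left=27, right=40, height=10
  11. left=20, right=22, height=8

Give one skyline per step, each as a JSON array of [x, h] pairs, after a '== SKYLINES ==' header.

== SKYLINES ==
[[48,10],[50,0]]
[[48,19],[49,10],[50,0]]
[[37,19],[49,10],[50,0]]
[[25,14],[28,0],[37,19],[49,10],[50,0]]
[[25,14],[28,0],[37,19],[49,10],[50,0]]
[[25,14],[28,0],[37,19],[49,10],[50,0]]
[[5,4],[21,0],[25,14],[28,0],[37,19],[49,10],[50,0]]
[[5,4],[21,0],[25,14],[28,0],[37,19],[49,10],[50,0]]
[[5,4],[21,0],[25,14],[28,17],[33,0],[37,19],[49,10],[50,0]]
[[5,4],[21,0],[25,14],[28,17],[33,10],[37,19],[49,10],[50,0]]
[[5,4],[20,8],[22,0],[25,14],[28,17],[33,10],[37,19],[49,10],[50,0]]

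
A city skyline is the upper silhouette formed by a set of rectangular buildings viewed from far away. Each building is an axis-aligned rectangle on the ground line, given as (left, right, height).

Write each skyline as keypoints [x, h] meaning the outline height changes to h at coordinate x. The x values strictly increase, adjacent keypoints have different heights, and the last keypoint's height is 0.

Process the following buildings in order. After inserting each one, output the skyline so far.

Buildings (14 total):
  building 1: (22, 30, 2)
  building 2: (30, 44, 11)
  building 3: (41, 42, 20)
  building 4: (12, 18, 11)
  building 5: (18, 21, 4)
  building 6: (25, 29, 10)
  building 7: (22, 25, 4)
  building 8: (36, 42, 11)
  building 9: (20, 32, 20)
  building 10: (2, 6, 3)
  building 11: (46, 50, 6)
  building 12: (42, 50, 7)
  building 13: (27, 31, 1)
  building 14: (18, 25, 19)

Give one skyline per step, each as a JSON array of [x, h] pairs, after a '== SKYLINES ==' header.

== SKYLINES ==
[[22,2],[30,0]]
[[22,2],[30,11],[44,0]]
[[22,2],[30,11],[41,20],[42,11],[44,0]]
[[12,11],[18,0],[22,2],[30,11],[41,20],[42,11],[44,0]]
[[12,11],[18,4],[21,0],[22,2],[30,11],[41,20],[42,11],[44,0]]
[[12,11],[18,4],[21,0],[22,2],[25,10],[29,2],[30,11],[41,20],[42,11],[44,0]]
[[12,11],[18,4],[21,0],[22,4],[25,10],[29,2],[30,11],[41,20],[42,11],[44,0]]
[[12,11],[18,4],[21,0],[22,4],[25,10],[29,2],[30,11],[41,20],[42,11],[44,0]]
[[12,11],[18,4],[20,20],[32,11],[41,20],[42,11],[44,0]]
[[2,3],[6,0],[12,11],[18,4],[20,20],[32,11],[41,20],[42,11],[44,0]]
[[2,3],[6,0],[12,11],[18,4],[20,20],[32,11],[41,20],[42,11],[44,0],[46,6],[50,0]]
[[2,3],[6,0],[12,11],[18,4],[20,20],[32,11],[41,20],[42,11],[44,7],[50,0]]
[[2,3],[6,0],[12,11],[18,4],[20,20],[32,11],[41,20],[42,11],[44,7],[50,0]]
[[2,3],[6,0],[12,11],[18,19],[20,20],[32,11],[41,20],[42,11],[44,7],[50,0]]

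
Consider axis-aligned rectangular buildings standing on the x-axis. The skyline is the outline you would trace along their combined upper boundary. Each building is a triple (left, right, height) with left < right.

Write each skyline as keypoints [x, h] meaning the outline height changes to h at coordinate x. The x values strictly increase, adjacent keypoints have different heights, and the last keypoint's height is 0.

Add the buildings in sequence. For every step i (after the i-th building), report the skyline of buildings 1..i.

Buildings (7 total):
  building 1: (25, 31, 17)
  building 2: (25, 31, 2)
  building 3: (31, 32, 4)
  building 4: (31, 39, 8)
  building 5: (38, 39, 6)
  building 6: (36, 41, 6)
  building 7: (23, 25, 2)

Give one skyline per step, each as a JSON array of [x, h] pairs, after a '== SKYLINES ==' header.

== SKYLINES ==
[[25,17],[31,0]]
[[25,17],[31,0]]
[[25,17],[31,4],[32,0]]
[[25,17],[31,8],[39,0]]
[[25,17],[31,8],[39,0]]
[[25,17],[31,8],[39,6],[41,0]]
[[23,2],[25,17],[31,8],[39,6],[41,0]]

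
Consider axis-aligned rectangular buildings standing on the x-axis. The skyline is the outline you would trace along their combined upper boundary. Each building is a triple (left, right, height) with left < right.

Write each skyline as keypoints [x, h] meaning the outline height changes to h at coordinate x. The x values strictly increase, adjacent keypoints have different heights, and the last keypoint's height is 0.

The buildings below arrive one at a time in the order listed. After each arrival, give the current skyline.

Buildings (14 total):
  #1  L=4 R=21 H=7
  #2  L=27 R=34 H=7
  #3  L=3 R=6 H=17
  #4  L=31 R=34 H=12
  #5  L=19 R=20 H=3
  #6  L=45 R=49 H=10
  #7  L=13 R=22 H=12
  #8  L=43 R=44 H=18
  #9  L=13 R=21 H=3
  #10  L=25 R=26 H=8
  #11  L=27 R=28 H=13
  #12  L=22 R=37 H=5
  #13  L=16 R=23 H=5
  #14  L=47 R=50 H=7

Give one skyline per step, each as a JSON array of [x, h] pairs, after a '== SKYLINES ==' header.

== SKYLINES ==
[[4,7],[21,0]]
[[4,7],[21,0],[27,7],[34,0]]
[[3,17],[6,7],[21,0],[27,7],[34,0]]
[[3,17],[6,7],[21,0],[27,7],[31,12],[34,0]]
[[3,17],[6,7],[21,0],[27,7],[31,12],[34,0]]
[[3,17],[6,7],[21,0],[27,7],[31,12],[34,0],[45,10],[49,0]]
[[3,17],[6,7],[13,12],[22,0],[27,7],[31,12],[34,0],[45,10],[49,0]]
[[3,17],[6,7],[13,12],[22,0],[27,7],[31,12],[34,0],[43,18],[44,0],[45,10],[49,0]]
[[3,17],[6,7],[13,12],[22,0],[27,7],[31,12],[34,0],[43,18],[44,0],[45,10],[49,0]]
[[3,17],[6,7],[13,12],[22,0],[25,8],[26,0],[27,7],[31,12],[34,0],[43,18],[44,0],[45,10],[49,0]]
[[3,17],[6,7],[13,12],[22,0],[25,8],[26,0],[27,13],[28,7],[31,12],[34,0],[43,18],[44,0],[45,10],[49,0]]
[[3,17],[6,7],[13,12],[22,5],[25,8],[26,5],[27,13],[28,7],[31,12],[34,5],[37,0],[43,18],[44,0],[45,10],[49,0]]
[[3,17],[6,7],[13,12],[22,5],[25,8],[26,5],[27,13],[28,7],[31,12],[34,5],[37,0],[43,18],[44,0],[45,10],[49,0]]
[[3,17],[6,7],[13,12],[22,5],[25,8],[26,5],[27,13],[28,7],[31,12],[34,5],[37,0],[43,18],[44,0],[45,10],[49,7],[50,0]]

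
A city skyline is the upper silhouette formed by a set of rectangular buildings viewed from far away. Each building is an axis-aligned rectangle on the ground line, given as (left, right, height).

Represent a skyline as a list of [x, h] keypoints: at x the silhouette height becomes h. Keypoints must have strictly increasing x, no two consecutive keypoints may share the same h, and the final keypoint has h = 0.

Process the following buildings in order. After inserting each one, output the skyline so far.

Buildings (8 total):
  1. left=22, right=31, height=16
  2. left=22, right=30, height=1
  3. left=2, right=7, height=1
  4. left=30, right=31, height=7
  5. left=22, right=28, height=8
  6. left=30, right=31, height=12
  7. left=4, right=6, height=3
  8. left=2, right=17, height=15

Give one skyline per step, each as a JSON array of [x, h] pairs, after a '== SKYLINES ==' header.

== SKYLINES ==
[[22,16],[31,0]]
[[22,16],[31,0]]
[[2,1],[7,0],[22,16],[31,0]]
[[2,1],[7,0],[22,16],[31,0]]
[[2,1],[7,0],[22,16],[31,0]]
[[2,1],[7,0],[22,16],[31,0]]
[[2,1],[4,3],[6,1],[7,0],[22,16],[31,0]]
[[2,15],[17,0],[22,16],[31,0]]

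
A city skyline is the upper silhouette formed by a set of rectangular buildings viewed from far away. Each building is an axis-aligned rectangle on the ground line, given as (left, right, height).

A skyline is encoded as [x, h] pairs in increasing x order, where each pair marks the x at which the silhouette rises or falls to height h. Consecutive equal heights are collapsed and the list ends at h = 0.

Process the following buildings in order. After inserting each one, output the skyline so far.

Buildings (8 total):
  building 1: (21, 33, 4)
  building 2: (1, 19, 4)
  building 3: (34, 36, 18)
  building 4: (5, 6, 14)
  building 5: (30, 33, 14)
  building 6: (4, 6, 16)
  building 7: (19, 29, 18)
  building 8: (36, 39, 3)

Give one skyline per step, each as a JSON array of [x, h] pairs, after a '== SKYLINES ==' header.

== SKYLINES ==
[[21,4],[33,0]]
[[1,4],[19,0],[21,4],[33,0]]
[[1,4],[19,0],[21,4],[33,0],[34,18],[36,0]]
[[1,4],[5,14],[6,4],[19,0],[21,4],[33,0],[34,18],[36,0]]
[[1,4],[5,14],[6,4],[19,0],[21,4],[30,14],[33,0],[34,18],[36,0]]
[[1,4],[4,16],[6,4],[19,0],[21,4],[30,14],[33,0],[34,18],[36,0]]
[[1,4],[4,16],[6,4],[19,18],[29,4],[30,14],[33,0],[34,18],[36,0]]
[[1,4],[4,16],[6,4],[19,18],[29,4],[30,14],[33,0],[34,18],[36,3],[39,0]]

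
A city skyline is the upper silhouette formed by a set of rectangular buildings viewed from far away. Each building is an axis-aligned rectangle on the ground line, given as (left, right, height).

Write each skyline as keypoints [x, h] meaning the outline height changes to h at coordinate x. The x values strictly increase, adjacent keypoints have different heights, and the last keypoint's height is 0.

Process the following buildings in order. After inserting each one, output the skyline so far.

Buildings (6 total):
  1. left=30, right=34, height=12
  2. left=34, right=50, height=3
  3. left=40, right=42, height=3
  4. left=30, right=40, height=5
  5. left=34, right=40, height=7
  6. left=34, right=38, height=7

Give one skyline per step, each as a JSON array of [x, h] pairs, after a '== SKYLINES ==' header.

== SKYLINES ==
[[30,12],[34,0]]
[[30,12],[34,3],[50,0]]
[[30,12],[34,3],[50,0]]
[[30,12],[34,5],[40,3],[50,0]]
[[30,12],[34,7],[40,3],[50,0]]
[[30,12],[34,7],[40,3],[50,0]]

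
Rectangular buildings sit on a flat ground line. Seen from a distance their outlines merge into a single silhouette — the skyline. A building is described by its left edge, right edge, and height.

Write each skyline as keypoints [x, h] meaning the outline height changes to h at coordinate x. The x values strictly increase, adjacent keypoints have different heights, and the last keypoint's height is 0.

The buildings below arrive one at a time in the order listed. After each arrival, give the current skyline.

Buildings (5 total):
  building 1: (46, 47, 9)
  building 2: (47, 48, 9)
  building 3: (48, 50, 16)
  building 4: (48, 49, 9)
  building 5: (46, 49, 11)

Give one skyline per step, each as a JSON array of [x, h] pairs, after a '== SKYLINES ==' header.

== SKYLINES ==
[[46,9],[47,0]]
[[46,9],[48,0]]
[[46,9],[48,16],[50,0]]
[[46,9],[48,16],[50,0]]
[[46,11],[48,16],[50,0]]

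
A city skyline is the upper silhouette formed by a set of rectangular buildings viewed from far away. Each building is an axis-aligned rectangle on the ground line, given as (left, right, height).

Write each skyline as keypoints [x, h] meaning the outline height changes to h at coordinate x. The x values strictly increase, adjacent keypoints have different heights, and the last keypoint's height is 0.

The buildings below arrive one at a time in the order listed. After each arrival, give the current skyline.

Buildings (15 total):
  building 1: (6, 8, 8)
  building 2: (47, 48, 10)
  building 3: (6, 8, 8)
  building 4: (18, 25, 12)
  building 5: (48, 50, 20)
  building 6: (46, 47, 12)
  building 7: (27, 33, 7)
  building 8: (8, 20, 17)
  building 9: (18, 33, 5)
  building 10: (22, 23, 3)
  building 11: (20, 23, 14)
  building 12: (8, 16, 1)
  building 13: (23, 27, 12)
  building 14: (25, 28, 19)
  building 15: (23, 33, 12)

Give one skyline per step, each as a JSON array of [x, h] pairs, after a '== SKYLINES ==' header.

== SKYLINES ==
[[6,8],[8,0]]
[[6,8],[8,0],[47,10],[48,0]]
[[6,8],[8,0],[47,10],[48,0]]
[[6,8],[8,0],[18,12],[25,0],[47,10],[48,0]]
[[6,8],[8,0],[18,12],[25,0],[47,10],[48,20],[50,0]]
[[6,8],[8,0],[18,12],[25,0],[46,12],[47,10],[48,20],[50,0]]
[[6,8],[8,0],[18,12],[25,0],[27,7],[33,0],[46,12],[47,10],[48,20],[50,0]]
[[6,8],[8,17],[20,12],[25,0],[27,7],[33,0],[46,12],[47,10],[48,20],[50,0]]
[[6,8],[8,17],[20,12],[25,5],[27,7],[33,0],[46,12],[47,10],[48,20],[50,0]]
[[6,8],[8,17],[20,12],[25,5],[27,7],[33,0],[46,12],[47,10],[48,20],[50,0]]
[[6,8],[8,17],[20,14],[23,12],[25,5],[27,7],[33,0],[46,12],[47,10],[48,20],[50,0]]
[[6,8],[8,17],[20,14],[23,12],[25,5],[27,7],[33,0],[46,12],[47,10],[48,20],[50,0]]
[[6,8],[8,17],[20,14],[23,12],[27,7],[33,0],[46,12],[47,10],[48,20],[50,0]]
[[6,8],[8,17],[20,14],[23,12],[25,19],[28,7],[33,0],[46,12],[47,10],[48,20],[50,0]]
[[6,8],[8,17],[20,14],[23,12],[25,19],[28,12],[33,0],[46,12],[47,10],[48,20],[50,0]]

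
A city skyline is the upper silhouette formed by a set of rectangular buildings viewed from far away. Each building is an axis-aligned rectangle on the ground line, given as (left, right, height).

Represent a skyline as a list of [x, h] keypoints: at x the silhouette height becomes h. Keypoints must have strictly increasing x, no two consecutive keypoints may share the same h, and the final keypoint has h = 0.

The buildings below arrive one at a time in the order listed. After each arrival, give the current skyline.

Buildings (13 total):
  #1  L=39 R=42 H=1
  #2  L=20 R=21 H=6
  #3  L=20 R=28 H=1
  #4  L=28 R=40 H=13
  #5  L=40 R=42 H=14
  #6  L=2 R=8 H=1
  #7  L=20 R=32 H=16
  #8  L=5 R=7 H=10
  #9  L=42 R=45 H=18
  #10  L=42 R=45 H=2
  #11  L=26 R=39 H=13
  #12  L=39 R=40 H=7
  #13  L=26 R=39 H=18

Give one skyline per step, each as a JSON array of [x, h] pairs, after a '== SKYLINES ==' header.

== SKYLINES ==
[[39,1],[42,0]]
[[20,6],[21,0],[39,1],[42,0]]
[[20,6],[21,1],[28,0],[39,1],[42,0]]
[[20,6],[21,1],[28,13],[40,1],[42,0]]
[[20,6],[21,1],[28,13],[40,14],[42,0]]
[[2,1],[8,0],[20,6],[21,1],[28,13],[40,14],[42,0]]
[[2,1],[8,0],[20,16],[32,13],[40,14],[42,0]]
[[2,1],[5,10],[7,1],[8,0],[20,16],[32,13],[40,14],[42,0]]
[[2,1],[5,10],[7,1],[8,0],[20,16],[32,13],[40,14],[42,18],[45,0]]
[[2,1],[5,10],[7,1],[8,0],[20,16],[32,13],[40,14],[42,18],[45,0]]
[[2,1],[5,10],[7,1],[8,0],[20,16],[32,13],[40,14],[42,18],[45,0]]
[[2,1],[5,10],[7,1],[8,0],[20,16],[32,13],[40,14],[42,18],[45,0]]
[[2,1],[5,10],[7,1],[8,0],[20,16],[26,18],[39,13],[40,14],[42,18],[45,0]]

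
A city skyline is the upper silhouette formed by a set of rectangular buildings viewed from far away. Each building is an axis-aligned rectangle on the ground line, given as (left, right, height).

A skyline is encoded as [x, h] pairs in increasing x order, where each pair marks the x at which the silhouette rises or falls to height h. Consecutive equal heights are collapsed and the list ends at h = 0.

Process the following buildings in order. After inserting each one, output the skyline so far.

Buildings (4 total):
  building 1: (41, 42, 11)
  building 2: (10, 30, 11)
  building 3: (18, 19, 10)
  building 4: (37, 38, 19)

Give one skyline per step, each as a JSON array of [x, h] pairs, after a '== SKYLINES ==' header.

== SKYLINES ==
[[41,11],[42,0]]
[[10,11],[30,0],[41,11],[42,0]]
[[10,11],[30,0],[41,11],[42,0]]
[[10,11],[30,0],[37,19],[38,0],[41,11],[42,0]]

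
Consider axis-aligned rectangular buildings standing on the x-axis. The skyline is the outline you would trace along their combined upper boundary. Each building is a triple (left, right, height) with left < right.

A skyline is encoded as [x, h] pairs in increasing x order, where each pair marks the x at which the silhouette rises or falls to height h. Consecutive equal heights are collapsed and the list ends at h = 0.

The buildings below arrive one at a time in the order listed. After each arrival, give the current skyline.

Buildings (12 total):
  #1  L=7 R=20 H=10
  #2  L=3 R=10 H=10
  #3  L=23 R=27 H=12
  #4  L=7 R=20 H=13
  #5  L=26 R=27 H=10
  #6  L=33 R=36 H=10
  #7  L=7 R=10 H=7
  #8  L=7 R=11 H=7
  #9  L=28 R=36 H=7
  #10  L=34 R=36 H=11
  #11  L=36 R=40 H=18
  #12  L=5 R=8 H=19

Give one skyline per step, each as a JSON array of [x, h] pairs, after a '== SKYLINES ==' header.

== SKYLINES ==
[[7,10],[20,0]]
[[3,10],[20,0]]
[[3,10],[20,0],[23,12],[27,0]]
[[3,10],[7,13],[20,0],[23,12],[27,0]]
[[3,10],[7,13],[20,0],[23,12],[27,0]]
[[3,10],[7,13],[20,0],[23,12],[27,0],[33,10],[36,0]]
[[3,10],[7,13],[20,0],[23,12],[27,0],[33,10],[36,0]]
[[3,10],[7,13],[20,0],[23,12],[27,0],[33,10],[36,0]]
[[3,10],[7,13],[20,0],[23,12],[27,0],[28,7],[33,10],[36,0]]
[[3,10],[7,13],[20,0],[23,12],[27,0],[28,7],[33,10],[34,11],[36,0]]
[[3,10],[7,13],[20,0],[23,12],[27,0],[28,7],[33,10],[34,11],[36,18],[40,0]]
[[3,10],[5,19],[8,13],[20,0],[23,12],[27,0],[28,7],[33,10],[34,11],[36,18],[40,0]]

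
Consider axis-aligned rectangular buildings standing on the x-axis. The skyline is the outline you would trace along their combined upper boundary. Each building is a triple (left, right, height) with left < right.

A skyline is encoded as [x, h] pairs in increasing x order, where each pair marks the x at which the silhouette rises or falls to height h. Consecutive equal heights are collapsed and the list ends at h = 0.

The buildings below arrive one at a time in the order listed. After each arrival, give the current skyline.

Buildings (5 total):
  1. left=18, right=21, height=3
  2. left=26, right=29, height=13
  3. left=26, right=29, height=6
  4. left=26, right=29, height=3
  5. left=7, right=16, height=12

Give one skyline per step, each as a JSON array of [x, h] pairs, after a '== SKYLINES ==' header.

== SKYLINES ==
[[18,3],[21,0]]
[[18,3],[21,0],[26,13],[29,0]]
[[18,3],[21,0],[26,13],[29,0]]
[[18,3],[21,0],[26,13],[29,0]]
[[7,12],[16,0],[18,3],[21,0],[26,13],[29,0]]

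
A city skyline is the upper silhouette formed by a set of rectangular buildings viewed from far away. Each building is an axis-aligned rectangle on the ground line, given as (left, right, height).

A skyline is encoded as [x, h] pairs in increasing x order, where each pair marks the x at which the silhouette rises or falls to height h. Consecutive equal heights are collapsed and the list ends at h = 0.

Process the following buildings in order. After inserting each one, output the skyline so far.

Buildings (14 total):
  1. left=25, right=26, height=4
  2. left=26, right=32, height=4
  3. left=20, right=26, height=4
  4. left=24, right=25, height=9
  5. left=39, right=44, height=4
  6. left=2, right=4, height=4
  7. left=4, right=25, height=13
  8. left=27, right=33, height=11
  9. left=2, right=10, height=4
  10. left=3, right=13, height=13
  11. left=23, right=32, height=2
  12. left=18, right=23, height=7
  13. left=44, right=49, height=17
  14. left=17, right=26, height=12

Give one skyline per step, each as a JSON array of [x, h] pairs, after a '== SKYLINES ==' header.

== SKYLINES ==
[[25,4],[26,0]]
[[25,4],[32,0]]
[[20,4],[32,0]]
[[20,4],[24,9],[25,4],[32,0]]
[[20,4],[24,9],[25,4],[32,0],[39,4],[44,0]]
[[2,4],[4,0],[20,4],[24,9],[25,4],[32,0],[39,4],[44,0]]
[[2,4],[4,13],[25,4],[32,0],[39,4],[44,0]]
[[2,4],[4,13],[25,4],[27,11],[33,0],[39,4],[44,0]]
[[2,4],[4,13],[25,4],[27,11],[33,0],[39,4],[44,0]]
[[2,4],[3,13],[25,4],[27,11],[33,0],[39,4],[44,0]]
[[2,4],[3,13],[25,4],[27,11],[33,0],[39,4],[44,0]]
[[2,4],[3,13],[25,4],[27,11],[33,0],[39,4],[44,0]]
[[2,4],[3,13],[25,4],[27,11],[33,0],[39,4],[44,17],[49,0]]
[[2,4],[3,13],[25,12],[26,4],[27,11],[33,0],[39,4],[44,17],[49,0]]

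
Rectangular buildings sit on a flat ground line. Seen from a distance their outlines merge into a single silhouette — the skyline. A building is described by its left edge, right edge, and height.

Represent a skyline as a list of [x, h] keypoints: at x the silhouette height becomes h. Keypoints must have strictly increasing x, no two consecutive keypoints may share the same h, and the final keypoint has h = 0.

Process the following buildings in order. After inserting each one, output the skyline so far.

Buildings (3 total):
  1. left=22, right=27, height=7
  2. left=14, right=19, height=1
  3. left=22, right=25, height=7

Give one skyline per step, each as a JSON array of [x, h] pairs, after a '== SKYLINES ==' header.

== SKYLINES ==
[[22,7],[27,0]]
[[14,1],[19,0],[22,7],[27,0]]
[[14,1],[19,0],[22,7],[27,0]]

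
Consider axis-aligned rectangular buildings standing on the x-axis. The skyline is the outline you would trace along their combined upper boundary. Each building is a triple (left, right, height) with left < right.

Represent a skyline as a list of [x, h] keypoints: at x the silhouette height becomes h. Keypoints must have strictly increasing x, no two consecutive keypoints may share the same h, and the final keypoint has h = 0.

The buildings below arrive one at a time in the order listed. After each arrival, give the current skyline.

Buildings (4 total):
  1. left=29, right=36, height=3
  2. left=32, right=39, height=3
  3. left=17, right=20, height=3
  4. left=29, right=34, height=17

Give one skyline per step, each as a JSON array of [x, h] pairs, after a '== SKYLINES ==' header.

== SKYLINES ==
[[29,3],[36,0]]
[[29,3],[39,0]]
[[17,3],[20,0],[29,3],[39,0]]
[[17,3],[20,0],[29,17],[34,3],[39,0]]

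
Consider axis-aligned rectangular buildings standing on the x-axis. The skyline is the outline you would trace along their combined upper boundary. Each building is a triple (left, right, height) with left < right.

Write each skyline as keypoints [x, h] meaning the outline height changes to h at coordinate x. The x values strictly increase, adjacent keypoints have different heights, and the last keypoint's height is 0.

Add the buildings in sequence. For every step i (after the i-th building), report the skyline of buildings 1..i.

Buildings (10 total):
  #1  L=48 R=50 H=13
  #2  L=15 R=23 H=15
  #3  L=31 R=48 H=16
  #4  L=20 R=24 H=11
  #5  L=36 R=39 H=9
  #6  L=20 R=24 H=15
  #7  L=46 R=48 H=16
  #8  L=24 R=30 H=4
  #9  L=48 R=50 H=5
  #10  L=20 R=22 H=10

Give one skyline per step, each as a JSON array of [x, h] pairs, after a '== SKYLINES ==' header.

== SKYLINES ==
[[48,13],[50,0]]
[[15,15],[23,0],[48,13],[50,0]]
[[15,15],[23,0],[31,16],[48,13],[50,0]]
[[15,15],[23,11],[24,0],[31,16],[48,13],[50,0]]
[[15,15],[23,11],[24,0],[31,16],[48,13],[50,0]]
[[15,15],[24,0],[31,16],[48,13],[50,0]]
[[15,15],[24,0],[31,16],[48,13],[50,0]]
[[15,15],[24,4],[30,0],[31,16],[48,13],[50,0]]
[[15,15],[24,4],[30,0],[31,16],[48,13],[50,0]]
[[15,15],[24,4],[30,0],[31,16],[48,13],[50,0]]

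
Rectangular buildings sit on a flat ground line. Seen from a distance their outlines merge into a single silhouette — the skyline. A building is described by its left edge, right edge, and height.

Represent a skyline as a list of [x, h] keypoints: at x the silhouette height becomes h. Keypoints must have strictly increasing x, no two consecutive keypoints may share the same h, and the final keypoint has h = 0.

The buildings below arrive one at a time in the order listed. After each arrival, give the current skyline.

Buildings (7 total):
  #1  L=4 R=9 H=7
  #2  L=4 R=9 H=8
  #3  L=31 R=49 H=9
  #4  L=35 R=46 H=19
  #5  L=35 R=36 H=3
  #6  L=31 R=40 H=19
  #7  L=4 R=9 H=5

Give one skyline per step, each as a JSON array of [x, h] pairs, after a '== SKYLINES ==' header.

== SKYLINES ==
[[4,7],[9,0]]
[[4,8],[9,0]]
[[4,8],[9,0],[31,9],[49,0]]
[[4,8],[9,0],[31,9],[35,19],[46,9],[49,0]]
[[4,8],[9,0],[31,9],[35,19],[46,9],[49,0]]
[[4,8],[9,0],[31,19],[46,9],[49,0]]
[[4,8],[9,0],[31,19],[46,9],[49,0]]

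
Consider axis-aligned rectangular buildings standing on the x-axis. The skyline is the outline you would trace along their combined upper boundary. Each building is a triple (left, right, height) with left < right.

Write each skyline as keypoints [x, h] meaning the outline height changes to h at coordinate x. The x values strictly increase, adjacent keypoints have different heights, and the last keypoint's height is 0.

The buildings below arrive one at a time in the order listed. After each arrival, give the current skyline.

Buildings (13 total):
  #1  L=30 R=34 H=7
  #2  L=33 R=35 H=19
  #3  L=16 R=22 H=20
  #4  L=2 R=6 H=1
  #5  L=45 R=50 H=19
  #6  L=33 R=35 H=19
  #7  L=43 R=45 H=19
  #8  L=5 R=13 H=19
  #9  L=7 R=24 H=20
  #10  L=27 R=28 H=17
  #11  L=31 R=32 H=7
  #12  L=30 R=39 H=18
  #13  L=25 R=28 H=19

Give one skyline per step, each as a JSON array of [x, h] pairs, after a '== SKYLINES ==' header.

== SKYLINES ==
[[30,7],[34,0]]
[[30,7],[33,19],[35,0]]
[[16,20],[22,0],[30,7],[33,19],[35,0]]
[[2,1],[6,0],[16,20],[22,0],[30,7],[33,19],[35,0]]
[[2,1],[6,0],[16,20],[22,0],[30,7],[33,19],[35,0],[45,19],[50,0]]
[[2,1],[6,0],[16,20],[22,0],[30,7],[33,19],[35,0],[45,19],[50,0]]
[[2,1],[6,0],[16,20],[22,0],[30,7],[33,19],[35,0],[43,19],[50,0]]
[[2,1],[5,19],[13,0],[16,20],[22,0],[30,7],[33,19],[35,0],[43,19],[50,0]]
[[2,1],[5,19],[7,20],[24,0],[30,7],[33,19],[35,0],[43,19],[50,0]]
[[2,1],[5,19],[7,20],[24,0],[27,17],[28,0],[30,7],[33,19],[35,0],[43,19],[50,0]]
[[2,1],[5,19],[7,20],[24,0],[27,17],[28,0],[30,7],[33,19],[35,0],[43,19],[50,0]]
[[2,1],[5,19],[7,20],[24,0],[27,17],[28,0],[30,18],[33,19],[35,18],[39,0],[43,19],[50,0]]
[[2,1],[5,19],[7,20],[24,0],[25,19],[28,0],[30,18],[33,19],[35,18],[39,0],[43,19],[50,0]]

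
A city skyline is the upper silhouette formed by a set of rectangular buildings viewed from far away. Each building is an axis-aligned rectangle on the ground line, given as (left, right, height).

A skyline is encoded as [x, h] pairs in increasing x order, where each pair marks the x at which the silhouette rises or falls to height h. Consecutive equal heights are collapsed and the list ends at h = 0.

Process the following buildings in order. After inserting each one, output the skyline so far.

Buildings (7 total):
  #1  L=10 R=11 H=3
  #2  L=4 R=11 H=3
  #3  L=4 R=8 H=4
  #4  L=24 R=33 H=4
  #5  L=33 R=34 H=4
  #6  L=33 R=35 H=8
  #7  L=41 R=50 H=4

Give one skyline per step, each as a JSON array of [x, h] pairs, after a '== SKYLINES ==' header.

== SKYLINES ==
[[10,3],[11,0]]
[[4,3],[11,0]]
[[4,4],[8,3],[11,0]]
[[4,4],[8,3],[11,0],[24,4],[33,0]]
[[4,4],[8,3],[11,0],[24,4],[34,0]]
[[4,4],[8,3],[11,0],[24,4],[33,8],[35,0]]
[[4,4],[8,3],[11,0],[24,4],[33,8],[35,0],[41,4],[50,0]]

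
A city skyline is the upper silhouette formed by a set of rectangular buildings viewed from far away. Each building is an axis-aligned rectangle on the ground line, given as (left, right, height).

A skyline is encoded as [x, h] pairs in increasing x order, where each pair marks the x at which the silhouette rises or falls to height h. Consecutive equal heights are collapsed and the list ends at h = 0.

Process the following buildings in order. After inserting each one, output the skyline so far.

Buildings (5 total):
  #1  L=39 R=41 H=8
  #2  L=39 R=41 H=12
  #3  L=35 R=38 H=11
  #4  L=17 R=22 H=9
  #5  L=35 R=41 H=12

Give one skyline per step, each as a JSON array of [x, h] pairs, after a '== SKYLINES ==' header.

== SKYLINES ==
[[39,8],[41,0]]
[[39,12],[41,0]]
[[35,11],[38,0],[39,12],[41,0]]
[[17,9],[22,0],[35,11],[38,0],[39,12],[41,0]]
[[17,9],[22,0],[35,12],[41,0]]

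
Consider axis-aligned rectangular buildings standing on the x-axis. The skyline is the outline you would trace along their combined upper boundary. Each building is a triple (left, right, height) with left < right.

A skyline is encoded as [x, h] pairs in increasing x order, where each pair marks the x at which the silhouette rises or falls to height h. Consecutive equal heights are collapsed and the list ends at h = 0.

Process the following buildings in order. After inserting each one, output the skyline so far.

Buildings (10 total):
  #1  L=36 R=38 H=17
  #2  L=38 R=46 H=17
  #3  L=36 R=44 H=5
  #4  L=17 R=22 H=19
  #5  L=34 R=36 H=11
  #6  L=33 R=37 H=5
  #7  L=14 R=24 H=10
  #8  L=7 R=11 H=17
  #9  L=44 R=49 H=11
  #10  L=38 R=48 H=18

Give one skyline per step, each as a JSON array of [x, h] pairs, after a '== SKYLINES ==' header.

== SKYLINES ==
[[36,17],[38,0]]
[[36,17],[46,0]]
[[36,17],[46,0]]
[[17,19],[22,0],[36,17],[46,0]]
[[17,19],[22,0],[34,11],[36,17],[46,0]]
[[17,19],[22,0],[33,5],[34,11],[36,17],[46,0]]
[[14,10],[17,19],[22,10],[24,0],[33,5],[34,11],[36,17],[46,0]]
[[7,17],[11,0],[14,10],[17,19],[22,10],[24,0],[33,5],[34,11],[36,17],[46,0]]
[[7,17],[11,0],[14,10],[17,19],[22,10],[24,0],[33,5],[34,11],[36,17],[46,11],[49,0]]
[[7,17],[11,0],[14,10],[17,19],[22,10],[24,0],[33,5],[34,11],[36,17],[38,18],[48,11],[49,0]]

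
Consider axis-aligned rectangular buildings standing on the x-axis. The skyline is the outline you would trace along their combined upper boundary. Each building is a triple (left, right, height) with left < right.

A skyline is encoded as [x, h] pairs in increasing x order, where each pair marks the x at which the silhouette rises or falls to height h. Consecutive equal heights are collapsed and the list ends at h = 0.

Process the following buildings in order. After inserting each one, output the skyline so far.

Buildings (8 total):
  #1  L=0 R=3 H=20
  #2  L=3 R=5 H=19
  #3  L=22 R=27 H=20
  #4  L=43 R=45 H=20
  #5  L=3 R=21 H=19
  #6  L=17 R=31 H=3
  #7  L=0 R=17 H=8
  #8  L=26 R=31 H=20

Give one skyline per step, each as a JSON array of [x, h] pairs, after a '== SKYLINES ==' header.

== SKYLINES ==
[[0,20],[3,0]]
[[0,20],[3,19],[5,0]]
[[0,20],[3,19],[5,0],[22,20],[27,0]]
[[0,20],[3,19],[5,0],[22,20],[27,0],[43,20],[45,0]]
[[0,20],[3,19],[21,0],[22,20],[27,0],[43,20],[45,0]]
[[0,20],[3,19],[21,3],[22,20],[27,3],[31,0],[43,20],[45,0]]
[[0,20],[3,19],[21,3],[22,20],[27,3],[31,0],[43,20],[45,0]]
[[0,20],[3,19],[21,3],[22,20],[31,0],[43,20],[45,0]]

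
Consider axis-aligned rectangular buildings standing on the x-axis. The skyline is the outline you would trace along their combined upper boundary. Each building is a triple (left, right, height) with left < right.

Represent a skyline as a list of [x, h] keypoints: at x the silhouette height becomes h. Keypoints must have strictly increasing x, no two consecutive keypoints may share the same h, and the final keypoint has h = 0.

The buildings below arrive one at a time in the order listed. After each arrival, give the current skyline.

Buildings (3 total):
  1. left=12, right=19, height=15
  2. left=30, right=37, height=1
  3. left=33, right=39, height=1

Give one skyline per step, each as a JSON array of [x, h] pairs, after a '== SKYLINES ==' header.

== SKYLINES ==
[[12,15],[19,0]]
[[12,15],[19,0],[30,1],[37,0]]
[[12,15],[19,0],[30,1],[39,0]]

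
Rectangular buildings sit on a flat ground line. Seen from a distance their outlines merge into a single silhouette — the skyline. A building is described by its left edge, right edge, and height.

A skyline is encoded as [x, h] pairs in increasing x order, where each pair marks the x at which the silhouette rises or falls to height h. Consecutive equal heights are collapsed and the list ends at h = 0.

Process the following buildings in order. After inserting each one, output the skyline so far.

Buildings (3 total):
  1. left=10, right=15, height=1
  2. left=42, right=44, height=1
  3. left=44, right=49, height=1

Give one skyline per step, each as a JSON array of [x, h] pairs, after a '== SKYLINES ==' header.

== SKYLINES ==
[[10,1],[15,0]]
[[10,1],[15,0],[42,1],[44,0]]
[[10,1],[15,0],[42,1],[49,0]]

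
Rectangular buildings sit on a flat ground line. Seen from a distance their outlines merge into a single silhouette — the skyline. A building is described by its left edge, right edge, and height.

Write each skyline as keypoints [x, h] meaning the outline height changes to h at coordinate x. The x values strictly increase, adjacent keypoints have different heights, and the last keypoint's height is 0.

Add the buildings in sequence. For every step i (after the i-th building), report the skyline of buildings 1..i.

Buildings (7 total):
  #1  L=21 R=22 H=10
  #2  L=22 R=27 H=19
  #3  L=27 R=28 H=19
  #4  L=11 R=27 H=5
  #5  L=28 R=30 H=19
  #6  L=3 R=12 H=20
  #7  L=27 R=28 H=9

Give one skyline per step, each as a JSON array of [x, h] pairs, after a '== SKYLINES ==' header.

== SKYLINES ==
[[21,10],[22,0]]
[[21,10],[22,19],[27,0]]
[[21,10],[22,19],[28,0]]
[[11,5],[21,10],[22,19],[28,0]]
[[11,5],[21,10],[22,19],[30,0]]
[[3,20],[12,5],[21,10],[22,19],[30,0]]
[[3,20],[12,5],[21,10],[22,19],[30,0]]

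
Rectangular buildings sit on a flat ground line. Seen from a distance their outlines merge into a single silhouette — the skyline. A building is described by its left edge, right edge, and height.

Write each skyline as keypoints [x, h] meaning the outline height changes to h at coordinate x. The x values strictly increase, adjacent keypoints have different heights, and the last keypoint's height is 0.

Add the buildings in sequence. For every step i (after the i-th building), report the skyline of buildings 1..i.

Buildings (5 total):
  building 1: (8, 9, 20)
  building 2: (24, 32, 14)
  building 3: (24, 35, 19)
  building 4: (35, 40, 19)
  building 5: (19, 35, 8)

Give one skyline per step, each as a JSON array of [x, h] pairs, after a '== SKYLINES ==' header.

== SKYLINES ==
[[8,20],[9,0]]
[[8,20],[9,0],[24,14],[32,0]]
[[8,20],[9,0],[24,19],[35,0]]
[[8,20],[9,0],[24,19],[40,0]]
[[8,20],[9,0],[19,8],[24,19],[40,0]]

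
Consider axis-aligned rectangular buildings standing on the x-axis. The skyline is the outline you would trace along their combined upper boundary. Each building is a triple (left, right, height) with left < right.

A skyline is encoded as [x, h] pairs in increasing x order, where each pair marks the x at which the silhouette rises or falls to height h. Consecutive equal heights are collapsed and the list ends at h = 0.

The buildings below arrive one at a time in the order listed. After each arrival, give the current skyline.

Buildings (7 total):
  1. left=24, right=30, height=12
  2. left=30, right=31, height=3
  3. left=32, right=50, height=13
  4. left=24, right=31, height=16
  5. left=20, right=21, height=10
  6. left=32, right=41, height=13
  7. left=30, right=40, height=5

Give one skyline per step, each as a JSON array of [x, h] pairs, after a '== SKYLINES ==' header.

== SKYLINES ==
[[24,12],[30,0]]
[[24,12],[30,3],[31,0]]
[[24,12],[30,3],[31,0],[32,13],[50,0]]
[[24,16],[31,0],[32,13],[50,0]]
[[20,10],[21,0],[24,16],[31,0],[32,13],[50,0]]
[[20,10],[21,0],[24,16],[31,0],[32,13],[50,0]]
[[20,10],[21,0],[24,16],[31,5],[32,13],[50,0]]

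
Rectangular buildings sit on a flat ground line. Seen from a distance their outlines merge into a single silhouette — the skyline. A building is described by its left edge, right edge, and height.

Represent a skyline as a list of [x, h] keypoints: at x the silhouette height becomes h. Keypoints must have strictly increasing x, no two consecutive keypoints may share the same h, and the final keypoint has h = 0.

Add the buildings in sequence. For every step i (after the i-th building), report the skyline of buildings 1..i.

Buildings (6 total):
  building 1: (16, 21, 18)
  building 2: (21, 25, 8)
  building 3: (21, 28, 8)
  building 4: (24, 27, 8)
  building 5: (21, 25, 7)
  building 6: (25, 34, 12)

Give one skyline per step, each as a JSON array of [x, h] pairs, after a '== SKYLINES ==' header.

== SKYLINES ==
[[16,18],[21,0]]
[[16,18],[21,8],[25,0]]
[[16,18],[21,8],[28,0]]
[[16,18],[21,8],[28,0]]
[[16,18],[21,8],[28,0]]
[[16,18],[21,8],[25,12],[34,0]]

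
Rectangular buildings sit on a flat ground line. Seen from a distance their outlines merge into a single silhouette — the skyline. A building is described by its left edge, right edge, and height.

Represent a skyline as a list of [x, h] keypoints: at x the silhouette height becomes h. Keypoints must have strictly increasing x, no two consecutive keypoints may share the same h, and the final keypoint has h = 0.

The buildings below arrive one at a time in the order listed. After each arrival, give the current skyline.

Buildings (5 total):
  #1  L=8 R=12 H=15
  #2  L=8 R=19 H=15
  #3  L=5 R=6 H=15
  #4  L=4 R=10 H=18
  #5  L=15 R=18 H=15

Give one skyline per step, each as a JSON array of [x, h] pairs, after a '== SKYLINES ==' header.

== SKYLINES ==
[[8,15],[12,0]]
[[8,15],[19,0]]
[[5,15],[6,0],[8,15],[19,0]]
[[4,18],[10,15],[19,0]]
[[4,18],[10,15],[19,0]]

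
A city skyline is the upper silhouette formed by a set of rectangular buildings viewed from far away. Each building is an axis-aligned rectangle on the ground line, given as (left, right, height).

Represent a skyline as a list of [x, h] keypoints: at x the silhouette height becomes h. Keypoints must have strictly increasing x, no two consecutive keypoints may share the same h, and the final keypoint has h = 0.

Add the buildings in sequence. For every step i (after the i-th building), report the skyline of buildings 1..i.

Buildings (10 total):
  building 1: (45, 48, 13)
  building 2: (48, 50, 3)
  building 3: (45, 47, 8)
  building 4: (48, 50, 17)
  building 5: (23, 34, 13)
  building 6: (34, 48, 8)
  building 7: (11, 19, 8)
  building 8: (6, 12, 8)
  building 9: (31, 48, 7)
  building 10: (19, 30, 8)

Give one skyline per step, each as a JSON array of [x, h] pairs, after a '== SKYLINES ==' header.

== SKYLINES ==
[[45,13],[48,0]]
[[45,13],[48,3],[50,0]]
[[45,13],[48,3],[50,0]]
[[45,13],[48,17],[50,0]]
[[23,13],[34,0],[45,13],[48,17],[50,0]]
[[23,13],[34,8],[45,13],[48,17],[50,0]]
[[11,8],[19,0],[23,13],[34,8],[45,13],[48,17],[50,0]]
[[6,8],[19,0],[23,13],[34,8],[45,13],[48,17],[50,0]]
[[6,8],[19,0],[23,13],[34,8],[45,13],[48,17],[50,0]]
[[6,8],[23,13],[34,8],[45,13],[48,17],[50,0]]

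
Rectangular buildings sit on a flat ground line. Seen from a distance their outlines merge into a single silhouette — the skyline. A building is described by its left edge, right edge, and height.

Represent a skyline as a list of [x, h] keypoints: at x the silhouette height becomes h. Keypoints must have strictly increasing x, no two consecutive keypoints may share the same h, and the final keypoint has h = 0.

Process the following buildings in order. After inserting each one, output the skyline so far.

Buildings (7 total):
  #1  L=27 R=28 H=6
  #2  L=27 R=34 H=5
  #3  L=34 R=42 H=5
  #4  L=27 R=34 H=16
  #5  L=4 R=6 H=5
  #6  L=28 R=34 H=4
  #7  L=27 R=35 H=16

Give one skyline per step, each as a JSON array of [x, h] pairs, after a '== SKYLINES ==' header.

== SKYLINES ==
[[27,6],[28,0]]
[[27,6],[28,5],[34,0]]
[[27,6],[28,5],[42,0]]
[[27,16],[34,5],[42,0]]
[[4,5],[6,0],[27,16],[34,5],[42,0]]
[[4,5],[6,0],[27,16],[34,5],[42,0]]
[[4,5],[6,0],[27,16],[35,5],[42,0]]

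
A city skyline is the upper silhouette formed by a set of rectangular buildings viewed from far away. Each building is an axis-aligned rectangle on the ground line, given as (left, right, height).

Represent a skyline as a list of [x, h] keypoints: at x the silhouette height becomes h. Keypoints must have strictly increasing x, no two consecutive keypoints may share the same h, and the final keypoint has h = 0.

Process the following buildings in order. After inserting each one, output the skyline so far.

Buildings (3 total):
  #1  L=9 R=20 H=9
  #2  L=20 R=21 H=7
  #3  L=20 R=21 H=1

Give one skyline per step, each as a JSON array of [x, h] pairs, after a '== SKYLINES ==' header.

== SKYLINES ==
[[9,9],[20,0]]
[[9,9],[20,7],[21,0]]
[[9,9],[20,7],[21,0]]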